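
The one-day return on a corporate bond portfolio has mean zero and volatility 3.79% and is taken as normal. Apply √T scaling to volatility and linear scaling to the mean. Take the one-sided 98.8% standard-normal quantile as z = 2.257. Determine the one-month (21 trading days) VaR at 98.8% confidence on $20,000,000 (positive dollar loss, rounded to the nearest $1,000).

σ_{21d} = 3.79% × √21 = 17.368%.
VaR = 2.257 × 17.368% = 39.200%.
On $20,000,000: 0.39200 × $20,000,000 = $7,840,000.

$7,840,000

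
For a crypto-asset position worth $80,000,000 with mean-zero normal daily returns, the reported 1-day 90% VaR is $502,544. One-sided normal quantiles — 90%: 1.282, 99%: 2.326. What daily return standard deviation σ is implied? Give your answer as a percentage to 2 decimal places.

0.49%

VaR as a fraction: $502,544 / $80,000,000 = 0.628%.
σ = VaR / z = 0.628% / 1.282 = 0.490%.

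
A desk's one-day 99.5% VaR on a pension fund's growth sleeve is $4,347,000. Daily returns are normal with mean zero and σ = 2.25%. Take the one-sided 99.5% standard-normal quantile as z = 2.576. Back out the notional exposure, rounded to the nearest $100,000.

$75,000,000

VaR as a fraction of value: z·σ = 2.576 × 2.25% = 5.796%.
Position = $4,347,000 / 0.05796 = $75,000,000.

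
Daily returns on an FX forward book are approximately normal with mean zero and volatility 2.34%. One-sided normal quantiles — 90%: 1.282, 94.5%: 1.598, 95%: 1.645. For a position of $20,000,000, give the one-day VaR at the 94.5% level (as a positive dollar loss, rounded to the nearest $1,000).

VaR = z·σ = 1.598 × 2.34% = 3.739%.
On $20,000,000: 0.03739 × $20,000,000 = $747,800.

$748,000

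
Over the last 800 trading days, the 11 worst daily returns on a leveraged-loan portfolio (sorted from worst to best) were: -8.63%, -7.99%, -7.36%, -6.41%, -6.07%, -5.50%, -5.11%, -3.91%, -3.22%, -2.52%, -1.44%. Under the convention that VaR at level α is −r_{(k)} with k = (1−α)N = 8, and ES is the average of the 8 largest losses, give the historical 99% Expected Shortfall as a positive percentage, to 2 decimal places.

The 8 worst returns sum to -50.98%.
ES = −(-50.98%) / 8 = 6.3725% ≈ 6.37%.

6.37%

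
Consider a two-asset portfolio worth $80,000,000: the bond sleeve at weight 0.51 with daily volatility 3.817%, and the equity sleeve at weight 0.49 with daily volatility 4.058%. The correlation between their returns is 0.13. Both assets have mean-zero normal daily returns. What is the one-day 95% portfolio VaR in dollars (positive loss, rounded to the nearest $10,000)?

σ_p² = 0.51²·3.817² + 0.49²·4.058² + 2·0.13·0.51·0.49·3.817·4.058 = 8.7497 (%²).
σ_p = √8.7497 = 2.958%.
At 95%, z = 1.645.
VaR = 1.645 × 2.958% = 4.866%; on $80,000,000 that is $3,892,800.

$3,890,000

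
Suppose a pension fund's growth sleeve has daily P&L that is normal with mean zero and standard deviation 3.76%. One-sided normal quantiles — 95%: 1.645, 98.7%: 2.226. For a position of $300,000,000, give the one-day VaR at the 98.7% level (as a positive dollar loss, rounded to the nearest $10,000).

$25,110,000

VaR = z·σ = 2.226 × 3.76% = 8.370%.
On $300,000,000: 0.08370 × $300,000,000 = $25,110,000.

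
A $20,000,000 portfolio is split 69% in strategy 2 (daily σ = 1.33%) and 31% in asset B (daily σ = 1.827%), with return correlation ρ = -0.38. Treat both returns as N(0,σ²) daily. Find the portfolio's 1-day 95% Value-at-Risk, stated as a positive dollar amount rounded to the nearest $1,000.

$288,000

σ_p² = 0.69²·1.33² + 0.31²·1.827² + 2·-0.38·0.69·0.31·1.33·1.827 = 0.7679 (%²).
σ_p = √0.7679 = 0.876%.
At 95%, z = 1.645.
VaR = 1.645 × 0.876% = 1.441%; on $20,000,000 that is $288,200.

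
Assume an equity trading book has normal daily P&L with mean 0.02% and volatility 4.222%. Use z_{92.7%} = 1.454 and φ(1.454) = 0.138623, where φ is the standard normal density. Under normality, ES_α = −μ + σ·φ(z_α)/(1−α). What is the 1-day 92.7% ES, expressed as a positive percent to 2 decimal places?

Tail multiplier: φ(z)/(1−α) = 0.138623 / 0.073 = 1.899.
ES = −(0.02%) + 4.222% × 1.899 = 7.998%.

8.00%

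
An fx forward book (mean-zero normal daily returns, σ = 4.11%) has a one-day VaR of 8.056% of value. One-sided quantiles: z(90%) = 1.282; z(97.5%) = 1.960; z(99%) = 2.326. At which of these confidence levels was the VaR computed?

97.5%

Implied z = VaR/σ = 8.056 / 4.11 = 1.960.
This matches z(97.5%) = 1.960.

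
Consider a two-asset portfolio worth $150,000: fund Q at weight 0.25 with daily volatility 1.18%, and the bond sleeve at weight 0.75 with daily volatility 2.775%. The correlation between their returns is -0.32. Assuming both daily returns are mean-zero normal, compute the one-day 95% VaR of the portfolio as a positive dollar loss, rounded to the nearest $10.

σ_p² = 0.25²·1.18² + 0.75²·2.775² + 2·-0.32·0.25·0.75·1.18·2.775 = 4.0257 (%²).
σ_p = √4.0257 = 2.006%.
At 95%, z = 1.645.
VaR = 1.645 × 2.006% = 3.300%; on $150,000 that is $4,950.

$4,950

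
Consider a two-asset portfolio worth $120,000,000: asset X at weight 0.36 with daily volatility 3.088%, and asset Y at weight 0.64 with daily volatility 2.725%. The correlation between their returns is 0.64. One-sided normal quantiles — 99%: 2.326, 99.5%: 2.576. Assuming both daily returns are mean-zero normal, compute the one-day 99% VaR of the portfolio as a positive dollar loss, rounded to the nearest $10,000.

$7,260,000

σ_p² = 0.36²·3.088² + 0.64²·2.725² + 2·0.64·0.36·0.64·3.088·2.725 = 6.7590 (%²).
σ_p = √6.7590 = 2.600%.
VaR = 2.326 × 2.600% = 6.048%; on $120,000,000 that is $7,257,600.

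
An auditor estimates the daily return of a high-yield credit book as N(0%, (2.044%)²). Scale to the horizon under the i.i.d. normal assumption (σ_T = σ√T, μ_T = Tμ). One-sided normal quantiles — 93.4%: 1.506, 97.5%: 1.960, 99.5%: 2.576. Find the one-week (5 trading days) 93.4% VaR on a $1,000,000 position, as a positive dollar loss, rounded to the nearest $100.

$68,800

σ_{5d} = 2.044% × √5 = 4.571%.
VaR = 1.506 × 4.571% = 6.884%.
On $1,000,000: 0.06884 × $1,000,000 = $68,840.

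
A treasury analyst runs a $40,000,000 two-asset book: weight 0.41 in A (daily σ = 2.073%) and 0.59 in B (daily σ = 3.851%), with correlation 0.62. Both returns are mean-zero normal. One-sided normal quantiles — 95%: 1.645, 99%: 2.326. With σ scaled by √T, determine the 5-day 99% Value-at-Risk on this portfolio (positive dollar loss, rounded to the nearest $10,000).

σ_p = √(0.41²·2.073² + 0.59²·3.851² + 2·0.62·0.41·0.59·2.073·3.851) = 2.877%.
σ_{5d} = 2.877% × √5 = 6.433%.
VaR = 2.326 × 6.433% = 14.963%; on $40,000,000 that is $5,985,200.

$5,990,000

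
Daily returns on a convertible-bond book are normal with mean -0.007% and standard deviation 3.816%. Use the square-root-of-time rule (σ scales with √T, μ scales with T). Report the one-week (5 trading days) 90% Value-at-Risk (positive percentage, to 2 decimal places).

At 90%, z = 1.282.
σ_{5d} = 3.816% × √5 = 8.533%; μ_{5d} = 5 × -0.007% = -0.035%.
VaR = −(-0.035%) + 1.282 × 8.533% = 10.974%.

10.97%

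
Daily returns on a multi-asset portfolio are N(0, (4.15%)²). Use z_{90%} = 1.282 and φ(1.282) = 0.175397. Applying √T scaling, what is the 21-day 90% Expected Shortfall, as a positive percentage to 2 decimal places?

33.36%

σ_{21d} = 4.15% × √21 = 19.018%.
ES multiplier = φ(z)/(1−α) = 0.175397/0.1 = 1.754.
ES = 19.018% × 1.754 = 33.358%.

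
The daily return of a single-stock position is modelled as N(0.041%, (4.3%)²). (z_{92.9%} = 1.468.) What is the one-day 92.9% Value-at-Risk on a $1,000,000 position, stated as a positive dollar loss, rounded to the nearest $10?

VaR = −μ + z·σ = −(0.041%) + 1.468 × 4.3% = 6.271%.
On $1,000,000: 0.06271 × $1,000,000 = $62,710.

$62,710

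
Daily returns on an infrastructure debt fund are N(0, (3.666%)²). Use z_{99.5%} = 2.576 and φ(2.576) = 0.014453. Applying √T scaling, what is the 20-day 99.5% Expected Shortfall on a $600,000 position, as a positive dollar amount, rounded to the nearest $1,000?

$284,000

σ_{20d} = 3.666% × √20 = 16.395%.
ES multiplier = φ(z)/(1−α) = 0.014453/0.005 = 2.891.
ES = 16.395% × 2.891 = 47.398%; on $600,000: $284,388.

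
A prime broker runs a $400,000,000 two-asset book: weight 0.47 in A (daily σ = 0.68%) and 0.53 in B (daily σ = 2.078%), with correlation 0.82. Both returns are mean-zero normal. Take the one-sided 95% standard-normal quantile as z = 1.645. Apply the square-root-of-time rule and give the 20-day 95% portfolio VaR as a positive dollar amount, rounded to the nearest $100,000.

σ_p = √(0.47²·0.68² + 0.53²·2.078² + 2·0.82·0.47·0.53·0.68·2.078) = 1.376%.
σ_{20d} = 1.376% × √20 = 6.154%.
VaR = 1.645 × 6.154% = 10.123%; on $400,000,000 that is $40,492,000.

$40,500,000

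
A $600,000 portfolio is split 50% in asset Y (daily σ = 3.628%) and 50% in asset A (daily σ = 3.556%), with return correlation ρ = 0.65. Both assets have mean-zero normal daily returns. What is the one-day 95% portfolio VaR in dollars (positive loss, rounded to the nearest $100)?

σ_p² = 0.5²·3.628² + 0.5²·3.556² + 2·0.65·0.5·0.5·3.628·3.556 = 10.6448 (%²).
σ_p = √10.6448 = 3.263%.
At 95%, z = 1.645.
VaR = 1.645 × 3.263% = 5.368%; on $600,000 that is $32,208.

$32,200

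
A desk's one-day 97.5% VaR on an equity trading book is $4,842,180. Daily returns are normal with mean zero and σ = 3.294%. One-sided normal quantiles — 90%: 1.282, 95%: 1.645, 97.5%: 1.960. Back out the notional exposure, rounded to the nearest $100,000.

VaR as a fraction of value: z·σ = 1.960 × 3.294% = 6.45624%.
Position = $4,842,180 / 0.0645624 = $75,000,000.

$75,000,000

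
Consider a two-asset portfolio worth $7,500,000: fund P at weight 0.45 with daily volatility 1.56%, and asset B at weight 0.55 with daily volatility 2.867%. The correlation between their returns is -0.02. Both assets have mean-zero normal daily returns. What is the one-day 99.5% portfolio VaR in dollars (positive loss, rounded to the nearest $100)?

$331,000

σ_p² = 0.45²·1.56² + 0.55²·2.867² + 2·-0.02·0.45·0.55·1.56·2.867 = 2.9350 (%²).
σ_p = √2.9350 = 1.713%.
At 99.5%, z = 2.576.
VaR = 2.576 × 1.713% = 4.413%; on $7,500,000 that is $330,975.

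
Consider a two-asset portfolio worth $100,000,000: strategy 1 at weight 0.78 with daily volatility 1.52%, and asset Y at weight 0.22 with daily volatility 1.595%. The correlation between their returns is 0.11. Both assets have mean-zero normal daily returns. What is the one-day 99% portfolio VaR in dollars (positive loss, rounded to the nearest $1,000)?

σ_p² = 0.78²·1.52² + 0.22²·1.595² + 2·0.11·0.78·0.22·1.52·1.595 = 1.6203 (%²).
σ_p = √1.6203 = 1.273%.
At 99%, z = 2.326.
VaR = 2.326 × 1.273% = 2.961%; on $100,000,000 that is $2,961,000.

$2,961,000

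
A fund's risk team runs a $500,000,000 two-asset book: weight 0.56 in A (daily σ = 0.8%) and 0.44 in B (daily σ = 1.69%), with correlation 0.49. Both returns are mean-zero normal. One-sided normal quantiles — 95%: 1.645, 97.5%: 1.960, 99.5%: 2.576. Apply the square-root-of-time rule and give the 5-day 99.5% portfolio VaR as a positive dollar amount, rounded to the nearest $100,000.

$29,900,000

σ_p = √(0.56²·0.8² + 0.44²·1.69² + 2·0.49·0.56·0.44·0.8·1.69) = 1.039%.
σ_{5d} = 1.039% × √5 = 2.323%.
VaR = 2.576 × 2.323% = 5.984%; on $500,000,000 that is $29,920,000.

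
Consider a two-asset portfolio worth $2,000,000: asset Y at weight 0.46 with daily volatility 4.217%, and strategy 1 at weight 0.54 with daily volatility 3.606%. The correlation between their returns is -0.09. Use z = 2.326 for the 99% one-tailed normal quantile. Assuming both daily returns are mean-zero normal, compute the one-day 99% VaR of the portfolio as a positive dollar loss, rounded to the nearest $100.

σ_p² = 0.46²·4.217² + 0.54²·3.606² + 2·-0.09·0.46·0.54·4.217·3.606 = 6.8747 (%²).
σ_p = √6.8747 = 2.622%.
VaR = 2.326 × 2.622% = 6.099%; on $2,000,000 that is $121,980.

$122,000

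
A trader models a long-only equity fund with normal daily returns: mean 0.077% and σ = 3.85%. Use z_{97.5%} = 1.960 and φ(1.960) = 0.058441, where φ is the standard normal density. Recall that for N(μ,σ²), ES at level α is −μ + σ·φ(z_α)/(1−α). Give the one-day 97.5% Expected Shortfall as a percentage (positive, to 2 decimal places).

Tail multiplier: φ(z)/(1−α) = 0.058441 / 0.025 = 2.338.
ES = −(0.077%) + 3.85% × 2.338 = 8.924%.

8.92%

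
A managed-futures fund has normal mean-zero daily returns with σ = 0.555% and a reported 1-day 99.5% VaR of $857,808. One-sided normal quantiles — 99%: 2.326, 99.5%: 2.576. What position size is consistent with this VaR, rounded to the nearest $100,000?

$60,000,000

VaR as a fraction of value: z·σ = 2.576 × 0.555% = 1.42968%.
Position = $857,808 / 0.0142968 = $60,000,000.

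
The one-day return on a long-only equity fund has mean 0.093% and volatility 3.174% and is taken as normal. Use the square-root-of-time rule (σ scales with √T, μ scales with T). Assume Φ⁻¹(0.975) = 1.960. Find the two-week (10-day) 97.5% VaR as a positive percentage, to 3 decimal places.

18.743%

σ_{10d} = 3.174% × √10 = 10.037%; μ_{10d} = 10 × 0.093% = 0.930%.
VaR = −(0.930%) + 1.960 × 10.037% = 18.743%.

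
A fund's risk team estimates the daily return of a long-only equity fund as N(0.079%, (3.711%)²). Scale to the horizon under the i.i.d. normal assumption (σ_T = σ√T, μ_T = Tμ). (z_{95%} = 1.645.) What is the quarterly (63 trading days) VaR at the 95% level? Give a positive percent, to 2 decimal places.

σ_{63d} = 3.711% × √63 = 29.455%; μ_{63d} = 63 × 0.079% = 4.977%.
VaR = −(4.977%) + 1.645 × 29.455% = 43.476%.

43.48%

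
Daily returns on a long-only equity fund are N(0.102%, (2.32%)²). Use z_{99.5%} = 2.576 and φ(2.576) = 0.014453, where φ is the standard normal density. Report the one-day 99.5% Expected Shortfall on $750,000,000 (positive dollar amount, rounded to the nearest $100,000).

$49,500,000

Tail multiplier: φ(z)/(1−α) = 0.014453 / 0.005 = 2.891.
ES = −(0.102%) + 2.32% × 2.891 = 6.605%.
On $750,000,000: 0.06605 × $750,000,000 = $49,537,500.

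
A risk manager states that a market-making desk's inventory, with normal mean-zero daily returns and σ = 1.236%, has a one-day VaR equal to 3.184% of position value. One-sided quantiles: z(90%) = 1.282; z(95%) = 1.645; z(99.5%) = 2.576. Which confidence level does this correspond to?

99.5%

Implied z = VaR/σ = 3.184 / 1.236 = 2.576.
This matches z(99.5%) = 2.576.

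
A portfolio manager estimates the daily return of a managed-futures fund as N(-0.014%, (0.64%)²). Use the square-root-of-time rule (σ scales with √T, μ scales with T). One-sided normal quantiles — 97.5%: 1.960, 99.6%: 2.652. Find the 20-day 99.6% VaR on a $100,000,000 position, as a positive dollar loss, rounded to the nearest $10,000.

$7,870,000

σ_{20d} = 0.64% × √20 = 2.862%; μ_{20d} = 20 × -0.014% = -0.280%.
VaR = −(-0.280%) + 2.652 × 2.862% = 7.870%.
On $100,000,000: 0.07870 × $100,000,000 = $7,870,000.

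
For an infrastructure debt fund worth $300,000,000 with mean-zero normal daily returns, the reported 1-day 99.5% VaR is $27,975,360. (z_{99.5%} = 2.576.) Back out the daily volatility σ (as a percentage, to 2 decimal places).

3.62%

VaR as a fraction: $27,975,360 / $300,000,000 = 9.325%.
σ = VaR / z = 9.325% / 2.576 = 3.620%.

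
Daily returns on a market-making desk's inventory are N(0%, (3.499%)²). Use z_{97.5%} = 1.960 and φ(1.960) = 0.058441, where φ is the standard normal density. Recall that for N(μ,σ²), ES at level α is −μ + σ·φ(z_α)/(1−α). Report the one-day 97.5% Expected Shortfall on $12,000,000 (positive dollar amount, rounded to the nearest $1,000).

$982,000

Tail multiplier: φ(z)/(1−α) = 0.058441 / 0.025 = 2.338.
ES = 3.499% × 2.338 = 8.181%.
On $12,000,000: 0.08181 × $12,000,000 = $981,720.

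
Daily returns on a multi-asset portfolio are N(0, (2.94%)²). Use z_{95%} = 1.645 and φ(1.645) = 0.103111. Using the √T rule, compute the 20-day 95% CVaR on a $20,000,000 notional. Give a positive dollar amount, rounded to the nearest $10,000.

$5,420,000

σ_{20d} = 2.94% × √20 = 13.148%.
ES multiplier = φ(z)/(1−α) = 0.103111/0.05 = 2.062.
ES = 13.148% × 2.062 = 27.111%; on $20,000,000: $5,422,200.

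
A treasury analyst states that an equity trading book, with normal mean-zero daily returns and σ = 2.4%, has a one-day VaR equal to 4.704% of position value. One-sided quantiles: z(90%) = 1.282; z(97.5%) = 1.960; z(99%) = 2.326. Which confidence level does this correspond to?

Implied z = VaR/σ = 4.704 / 2.4 = 1.960.
This matches z(97.5%) = 1.960.

97.5%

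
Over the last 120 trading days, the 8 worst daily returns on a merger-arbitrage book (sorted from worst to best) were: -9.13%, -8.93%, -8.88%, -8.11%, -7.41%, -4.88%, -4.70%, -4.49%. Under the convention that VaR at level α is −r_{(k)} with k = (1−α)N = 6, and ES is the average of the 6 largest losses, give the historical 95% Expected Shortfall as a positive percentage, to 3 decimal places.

7.890%

The 6 worst returns sum to -47.34%.
ES = −(-47.34%) / 6 = 7.89% ≈ 7.890%.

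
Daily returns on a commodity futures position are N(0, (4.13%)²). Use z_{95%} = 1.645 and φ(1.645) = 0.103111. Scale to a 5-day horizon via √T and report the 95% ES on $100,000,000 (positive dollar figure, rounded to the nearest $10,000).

$19,040,000

σ_{5d} = 4.13% × √5 = 9.235%.
ES multiplier = φ(z)/(1−α) = 0.103111/0.05 = 2.062.
ES = 9.235% × 2.062 = 19.043%; on $100,000,000: $19,043,000.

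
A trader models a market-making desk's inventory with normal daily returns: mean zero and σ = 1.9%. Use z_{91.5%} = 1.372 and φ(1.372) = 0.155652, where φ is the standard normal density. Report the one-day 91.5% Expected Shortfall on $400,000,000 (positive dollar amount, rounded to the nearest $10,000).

$13,920,000

Tail multiplier: φ(z)/(1−α) = 0.155652 / 0.085 = 1.831.
ES = 1.9% × 1.831 = 3.479%.
On $400,000,000: 0.03479 × $400,000,000 = $13,916,000.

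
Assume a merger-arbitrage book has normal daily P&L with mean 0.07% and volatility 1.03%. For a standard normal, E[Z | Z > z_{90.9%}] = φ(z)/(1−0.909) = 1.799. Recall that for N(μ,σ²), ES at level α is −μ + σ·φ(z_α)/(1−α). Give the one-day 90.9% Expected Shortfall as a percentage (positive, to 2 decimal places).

1.78%

ES = −(0.07%) + 1.03% × 1.799 = 1.783%.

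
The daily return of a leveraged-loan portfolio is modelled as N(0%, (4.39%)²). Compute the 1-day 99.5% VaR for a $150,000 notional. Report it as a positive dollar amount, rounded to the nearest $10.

At 99.5% one-sided, z = 2.576.
VaR = z·σ = 2.576 × 4.39% = 11.309%.
On $150,000: 0.11309 × $150,000 = $16,964.

$16,960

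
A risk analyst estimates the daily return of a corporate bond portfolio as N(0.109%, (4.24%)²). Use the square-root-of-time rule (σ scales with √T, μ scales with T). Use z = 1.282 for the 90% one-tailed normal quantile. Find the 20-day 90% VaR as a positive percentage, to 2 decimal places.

22.13%

σ_{20d} = 4.24% × √20 = 18.962%; μ_{20d} = 20 × 0.109% = 2.180%.
VaR = −(2.180%) + 1.282 × 18.962% = 22.129%.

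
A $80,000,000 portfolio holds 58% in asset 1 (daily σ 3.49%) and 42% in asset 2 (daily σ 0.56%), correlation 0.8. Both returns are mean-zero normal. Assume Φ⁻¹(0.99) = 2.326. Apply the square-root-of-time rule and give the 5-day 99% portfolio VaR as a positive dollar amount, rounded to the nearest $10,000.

$9,220,000

σ_p = √(0.58²·3.49² + 0.42²·0.56² + 2·0.8·0.58·0.42·3.49·0.56) = 2.217%.
σ_{5d} = 2.217% × √5 = 4.957%.
VaR = 2.326 × 4.957% = 11.530%; on $80,000,000 that is $9,224,000.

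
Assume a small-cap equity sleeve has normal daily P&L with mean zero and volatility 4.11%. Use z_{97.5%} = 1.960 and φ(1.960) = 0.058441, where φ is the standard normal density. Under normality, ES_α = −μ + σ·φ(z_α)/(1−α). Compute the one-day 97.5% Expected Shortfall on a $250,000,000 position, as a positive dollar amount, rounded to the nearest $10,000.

Tail multiplier: φ(z)/(1−α) = 0.058441 / 0.025 = 2.338.
ES = 4.11% × 2.338 = 9.609%.
On $250,000,000: 0.09609 × $250,000,000 = $24,022,500.

$24,020,000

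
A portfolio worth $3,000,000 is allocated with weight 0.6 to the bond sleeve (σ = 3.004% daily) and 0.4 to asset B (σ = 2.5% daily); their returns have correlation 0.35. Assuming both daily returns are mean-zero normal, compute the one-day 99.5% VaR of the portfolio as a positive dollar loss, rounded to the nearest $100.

σ_p² = 0.6²·3.004² + 0.4²·2.5² + 2·0.35·0.6·0.4·3.004·2.5 = 5.5103 (%²).
σ_p = √5.5103 = 2.347%.
At 99.5%, z = 2.576.
VaR = 2.576 × 2.347% = 6.046%; on $3,000,000 that is $181,380.

$181,400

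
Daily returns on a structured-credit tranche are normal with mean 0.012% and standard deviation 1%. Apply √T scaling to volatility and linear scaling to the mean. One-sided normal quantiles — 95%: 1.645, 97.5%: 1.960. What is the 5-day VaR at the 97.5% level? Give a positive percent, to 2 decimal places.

σ_{5d} = 1% × √5 = 2.236%; μ_{5d} = 5 × 0.012% = 0.060%.
VaR = −(0.060%) + 1.960 × 2.236% = 4.323%.

4.32%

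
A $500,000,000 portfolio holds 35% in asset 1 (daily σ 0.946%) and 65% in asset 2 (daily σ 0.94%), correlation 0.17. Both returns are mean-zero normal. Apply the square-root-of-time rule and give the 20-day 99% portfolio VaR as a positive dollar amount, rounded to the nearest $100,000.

$38,600,000

σ_p = √(0.35²·0.946² + 0.65²·0.94² + 2·0.17·0.35·0.65·0.946·0.94) = 0.743%.
σ_{20d} = 0.743% × √20 = 3.323%.
z(99%) = 2.326.
VaR = 2.326 × 3.323% = 7.729%; on $500,000,000 that is $38,645,000.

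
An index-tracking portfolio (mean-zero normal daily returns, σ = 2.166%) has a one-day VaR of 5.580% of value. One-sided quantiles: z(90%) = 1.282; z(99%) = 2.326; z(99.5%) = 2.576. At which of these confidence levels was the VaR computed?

Implied z = VaR/σ = 5.580 / 2.166 = 2.576.
This matches z(99.5%) = 2.576.

99.5%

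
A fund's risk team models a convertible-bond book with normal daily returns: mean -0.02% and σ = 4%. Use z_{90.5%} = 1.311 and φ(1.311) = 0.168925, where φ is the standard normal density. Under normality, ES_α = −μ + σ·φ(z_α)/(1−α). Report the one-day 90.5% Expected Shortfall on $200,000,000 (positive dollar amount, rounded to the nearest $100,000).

Tail multiplier: φ(z)/(1−α) = 0.168925 / 0.095 = 1.778.
ES = −(-0.02%) + 4% × 1.778 = 7.132%.
On $200,000,000: 0.07132 × $200,000,000 = $14,264,000.

$14,300,000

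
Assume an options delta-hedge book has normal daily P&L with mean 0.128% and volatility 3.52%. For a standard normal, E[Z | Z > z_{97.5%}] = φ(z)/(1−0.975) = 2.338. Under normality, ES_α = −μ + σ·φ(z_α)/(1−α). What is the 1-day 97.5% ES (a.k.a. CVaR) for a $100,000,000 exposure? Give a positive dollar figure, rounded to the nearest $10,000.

ES = −(0.128%) + 3.52% × 2.338 = 8.102%.
On $100,000,000: 0.08102 × $100,000,000 = $8,102,000.

$8,100,000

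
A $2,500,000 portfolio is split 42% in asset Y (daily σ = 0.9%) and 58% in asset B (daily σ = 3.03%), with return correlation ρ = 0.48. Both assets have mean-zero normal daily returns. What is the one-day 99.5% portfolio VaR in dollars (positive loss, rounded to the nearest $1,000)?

$127,000

σ_p² = 0.42²·0.9² + 0.58²·3.03² + 2·0.48·0.42·0.58·0.9·3.03 = 3.8691 (%²).
σ_p = √3.8691 = 1.967%.
At 99.5%, z = 2.576.
VaR = 2.576 × 1.967% = 5.067%; on $2,500,000 that is $126,675.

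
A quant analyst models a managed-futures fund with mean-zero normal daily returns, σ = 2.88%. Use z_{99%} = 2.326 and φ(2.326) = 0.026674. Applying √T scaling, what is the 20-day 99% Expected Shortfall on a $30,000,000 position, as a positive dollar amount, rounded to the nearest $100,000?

σ_{20d} = 2.88% × √20 = 12.880%.
ES multiplier = φ(z)/(1−α) = 0.026674/0.01 = 2.667.
ES = 12.880% × 2.667 = 34.351%; on $30,000,000: $10,305,300.

$10,300,000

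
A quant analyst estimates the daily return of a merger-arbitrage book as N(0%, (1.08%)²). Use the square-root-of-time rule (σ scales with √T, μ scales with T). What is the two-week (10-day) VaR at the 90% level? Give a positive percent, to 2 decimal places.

4.38%

At 90%, z = 1.282.
σ_{10d} = 1.08% × √10 = 3.415%.
VaR = 1.282 × 3.415% = 4.378%.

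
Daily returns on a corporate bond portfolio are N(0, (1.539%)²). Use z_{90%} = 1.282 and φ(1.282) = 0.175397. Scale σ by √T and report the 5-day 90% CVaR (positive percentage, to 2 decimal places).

σ_{5d} = 1.539% × √5 = 3.441%.
ES multiplier = φ(z)/(1−α) = 0.175397/0.1 = 1.754.
ES = 3.441% × 1.754 = 6.036%.

6.04%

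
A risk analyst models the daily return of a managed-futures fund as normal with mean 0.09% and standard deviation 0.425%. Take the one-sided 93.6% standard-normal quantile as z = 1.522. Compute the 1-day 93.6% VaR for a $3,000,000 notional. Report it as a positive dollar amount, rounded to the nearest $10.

$16,710

VaR = −μ + z·σ = −(0.09%) + 1.522 × 0.425% = 0.557%.
On $3,000,000: 0.00557 × $3,000,000 = $16,710.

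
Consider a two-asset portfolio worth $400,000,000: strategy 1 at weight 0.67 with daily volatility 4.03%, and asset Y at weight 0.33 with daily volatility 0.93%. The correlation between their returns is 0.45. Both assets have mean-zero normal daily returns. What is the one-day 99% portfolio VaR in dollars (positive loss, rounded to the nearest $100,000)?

σ_p² = 0.67²·4.03² + 0.33²·0.93² + 2·0.45·0.67·0.33·4.03·0.93 = 8.1305 (%²).
σ_p = √8.1305 = 2.851%.
At 99%, z = 2.326.
VaR = 2.326 × 2.851% = 6.631%; on $400,000,000 that is $26,524,000.

$26,500,000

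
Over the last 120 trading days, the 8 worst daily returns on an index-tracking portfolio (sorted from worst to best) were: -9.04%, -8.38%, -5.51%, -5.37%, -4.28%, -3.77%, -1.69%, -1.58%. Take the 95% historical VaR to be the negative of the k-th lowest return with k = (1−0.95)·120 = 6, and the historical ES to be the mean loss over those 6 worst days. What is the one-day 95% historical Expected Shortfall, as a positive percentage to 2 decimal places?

6.06%

The 6 worst returns sum to -36.35%.
ES = −(-36.35%) / 6 = 6.0583…% ≈ 6.06%.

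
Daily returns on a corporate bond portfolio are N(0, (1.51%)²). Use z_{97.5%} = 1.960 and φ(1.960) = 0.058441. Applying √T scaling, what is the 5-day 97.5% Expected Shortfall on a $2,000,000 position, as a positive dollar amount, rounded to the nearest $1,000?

σ_{5d} = 1.51% × √5 = 3.376%.
ES multiplier = φ(z)/(1−α) = 0.058441/0.025 = 2.338.
ES = 3.376% × 2.338 = 7.893%; on $2,000,000: $157,860.

$158,000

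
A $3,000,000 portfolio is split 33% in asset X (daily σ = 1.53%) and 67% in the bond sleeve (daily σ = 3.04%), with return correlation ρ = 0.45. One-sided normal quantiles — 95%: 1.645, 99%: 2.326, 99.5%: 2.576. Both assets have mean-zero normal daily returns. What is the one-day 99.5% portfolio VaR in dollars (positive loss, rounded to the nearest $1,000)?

$178,000

σ_p² = 0.33²·1.53² + 0.67²·3.04² + 2·0.45·0.33·0.67·1.53·3.04 = 5.3290 (%²).
σ_p = √5.3290 = 2.308%.
VaR = 2.576 × 2.308% = 5.945%; on $3,000,000 that is $178,350.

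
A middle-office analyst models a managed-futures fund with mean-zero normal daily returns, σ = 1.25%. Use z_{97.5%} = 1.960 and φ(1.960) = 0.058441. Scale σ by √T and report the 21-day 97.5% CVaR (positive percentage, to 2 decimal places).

σ_{21d} = 1.25% × √21 = 5.728%.
ES multiplier = φ(z)/(1−α) = 0.058441/0.025 = 2.338.
ES = 5.728% × 2.338 = 13.392%.

13.39%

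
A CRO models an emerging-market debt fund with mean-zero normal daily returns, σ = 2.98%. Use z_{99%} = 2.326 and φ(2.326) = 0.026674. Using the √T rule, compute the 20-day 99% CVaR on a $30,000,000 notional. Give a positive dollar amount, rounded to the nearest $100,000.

σ_{20d} = 2.98% × √20 = 13.327%.
ES multiplier = φ(z)/(1−α) = 0.026674/0.01 = 2.667.
ES = 13.327% × 2.667 = 35.543%; on $30,000,000: $10,662,900.

$10,700,000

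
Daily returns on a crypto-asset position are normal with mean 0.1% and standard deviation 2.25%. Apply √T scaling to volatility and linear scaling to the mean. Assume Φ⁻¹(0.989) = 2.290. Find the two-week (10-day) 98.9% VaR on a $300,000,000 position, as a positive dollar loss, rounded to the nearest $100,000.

$45,900,000

σ_{10d} = 2.25% × √10 = 7.115%; μ_{10d} = 10 × 0.1% = 1.000%.
VaR = −(1.000%) + 2.290 × 7.115% = 15.293%.
On $300,000,000: 0.15293 × $300,000,000 = $45,879,000.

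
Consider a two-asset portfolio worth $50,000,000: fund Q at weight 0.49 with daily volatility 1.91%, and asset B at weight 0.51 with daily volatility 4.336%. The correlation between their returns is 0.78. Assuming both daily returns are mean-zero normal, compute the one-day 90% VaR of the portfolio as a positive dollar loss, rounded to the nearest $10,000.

$1,920,000

σ_p² = 0.49²·1.91² + 0.51²·4.336² + 2·0.78·0.49·0.51·1.91·4.336 = 8.9946 (%²).
σ_p = √8.9946 = 2.999%.
At 90%, z = 1.282.
VaR = 1.282 × 2.999% = 3.845%; on $50,000,000 that is $1,922,500.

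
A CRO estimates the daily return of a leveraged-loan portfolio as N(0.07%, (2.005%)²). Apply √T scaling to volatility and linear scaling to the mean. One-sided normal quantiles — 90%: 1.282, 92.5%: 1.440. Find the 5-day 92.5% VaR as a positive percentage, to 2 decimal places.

6.11%

σ_{5d} = 2.005% × √5 = 4.483%; μ_{5d} = 5 × 0.07% = 0.350%.
VaR = −(0.350%) + 1.440 × 4.483% = 6.106%.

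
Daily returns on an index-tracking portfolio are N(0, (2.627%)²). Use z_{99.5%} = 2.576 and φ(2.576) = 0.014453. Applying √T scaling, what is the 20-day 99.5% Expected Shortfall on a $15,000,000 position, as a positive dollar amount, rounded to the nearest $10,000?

σ_{20d} = 2.627% × √20 = 11.748%.
ES multiplier = φ(z)/(1−α) = 0.014453/0.005 = 2.891.
ES = 11.748% × 2.891 = 33.963%; on $15,000,000: $5,094,450.

$5,090,000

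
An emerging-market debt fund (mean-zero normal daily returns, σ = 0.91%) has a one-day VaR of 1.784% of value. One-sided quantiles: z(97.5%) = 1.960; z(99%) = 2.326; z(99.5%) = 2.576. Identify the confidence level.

Implied z = VaR/σ = 1.784 / 0.91 = 1.960.
This matches z(97.5%) = 1.960.

97.5%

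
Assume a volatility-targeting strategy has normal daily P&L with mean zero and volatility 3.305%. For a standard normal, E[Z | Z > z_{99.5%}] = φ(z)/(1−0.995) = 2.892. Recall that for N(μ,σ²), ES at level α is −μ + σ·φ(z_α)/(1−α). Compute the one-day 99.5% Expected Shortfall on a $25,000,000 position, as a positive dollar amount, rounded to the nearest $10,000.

ES = 3.305% × 2.892 = 9.558%.
On $25,000,000: 0.09558 × $25,000,000 = $2,389,500.

$2,390,000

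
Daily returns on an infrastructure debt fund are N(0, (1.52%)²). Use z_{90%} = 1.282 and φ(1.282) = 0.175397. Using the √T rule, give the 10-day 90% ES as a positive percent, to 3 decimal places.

8.431%

σ_{10d} = 1.52% × √10 = 4.807%.
ES multiplier = φ(z)/(1−α) = 0.175397/0.1 = 1.754.
ES = 4.807% × 1.754 = 8.431%.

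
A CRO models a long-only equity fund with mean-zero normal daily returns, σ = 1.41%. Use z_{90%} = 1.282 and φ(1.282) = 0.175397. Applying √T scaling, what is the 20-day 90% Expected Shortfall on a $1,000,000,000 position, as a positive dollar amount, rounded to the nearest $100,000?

σ_{20d} = 1.41% × √20 = 6.306%.
ES multiplier = φ(z)/(1−α) = 0.175397/0.1 = 1.754.
ES = 6.306% × 1.754 = 11.061%; on $1,000,000,000: $110,610,000.

$110,600,000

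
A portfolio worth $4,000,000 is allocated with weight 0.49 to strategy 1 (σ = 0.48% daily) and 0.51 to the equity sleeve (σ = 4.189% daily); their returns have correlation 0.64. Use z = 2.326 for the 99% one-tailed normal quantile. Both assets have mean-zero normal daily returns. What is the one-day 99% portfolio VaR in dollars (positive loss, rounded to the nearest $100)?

$213,400

σ_p² = 0.49²·0.48² + 0.51²·4.189² + 2·0.64·0.49·0.51·0.48·4.189 = 5.2627 (%²).
σ_p = √5.2627 = 2.294%.
VaR = 2.326 × 2.294% = 5.336%; on $4,000,000 that is $213,440.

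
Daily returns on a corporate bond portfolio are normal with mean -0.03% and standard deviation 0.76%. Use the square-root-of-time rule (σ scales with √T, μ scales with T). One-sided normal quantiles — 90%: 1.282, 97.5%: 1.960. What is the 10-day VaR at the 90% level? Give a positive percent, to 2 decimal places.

3.38%

σ_{10d} = 0.76% × √10 = 2.403%; μ_{10d} = 10 × -0.03% = -0.300%.
VaR = −(-0.300%) + 1.282 × 2.403% = 3.381%.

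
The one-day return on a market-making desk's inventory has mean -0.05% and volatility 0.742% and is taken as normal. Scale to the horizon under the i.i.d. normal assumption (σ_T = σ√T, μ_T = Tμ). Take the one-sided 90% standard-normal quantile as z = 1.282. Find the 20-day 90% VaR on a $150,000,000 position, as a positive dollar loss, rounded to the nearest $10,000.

$7,880,000

σ_{20d} = 0.742% × √20 = 3.318%; μ_{20d} = 20 × -0.05% = -1.000%.
VaR = −(-1.000%) + 1.282 × 3.318% = 5.254%.
On $150,000,000: 0.05254 × $150,000,000 = $7,881,000.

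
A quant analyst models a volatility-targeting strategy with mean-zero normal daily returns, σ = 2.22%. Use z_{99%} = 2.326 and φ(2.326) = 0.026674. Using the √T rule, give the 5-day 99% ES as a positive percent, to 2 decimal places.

13.24%

σ_{5d} = 2.22% × √5 = 4.964%.
ES multiplier = φ(z)/(1−α) = 0.026674/0.01 = 2.667.
ES = 4.964% × 2.667 = 13.239%.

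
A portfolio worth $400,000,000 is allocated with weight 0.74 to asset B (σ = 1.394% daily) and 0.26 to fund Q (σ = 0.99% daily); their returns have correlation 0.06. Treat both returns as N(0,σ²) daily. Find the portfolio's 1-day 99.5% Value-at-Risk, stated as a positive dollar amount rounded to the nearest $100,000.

σ_p² = 0.74²·1.394² + 0.26²·0.99² + 2·0.06·0.74·0.26·1.394·0.99 = 1.1622 (%²).
σ_p = √1.1622 = 1.078%.
At 99.5%, z = 2.576.
VaR = 2.576 × 1.078% = 2.777%; on $400,000,000 that is $11,108,000.

$11,100,000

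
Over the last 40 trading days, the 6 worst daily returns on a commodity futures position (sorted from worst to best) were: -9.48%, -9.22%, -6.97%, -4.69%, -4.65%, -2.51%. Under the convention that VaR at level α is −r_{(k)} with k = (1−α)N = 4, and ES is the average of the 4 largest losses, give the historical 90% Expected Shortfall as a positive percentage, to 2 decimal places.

7.59%

The 4 worst returns sum to -30.36%.
ES = −(-30.36%) / 4 = 7.59%.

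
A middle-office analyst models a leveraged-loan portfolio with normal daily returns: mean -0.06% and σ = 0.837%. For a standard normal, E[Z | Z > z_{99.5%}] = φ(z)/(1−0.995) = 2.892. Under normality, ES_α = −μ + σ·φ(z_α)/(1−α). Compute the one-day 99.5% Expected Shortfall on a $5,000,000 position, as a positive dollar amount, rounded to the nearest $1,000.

ES = −(-0.06%) + 0.837% × 2.892 = 2.481%.
On $5,000,000: 0.02481 × $5,000,000 = $124,050.

$124,000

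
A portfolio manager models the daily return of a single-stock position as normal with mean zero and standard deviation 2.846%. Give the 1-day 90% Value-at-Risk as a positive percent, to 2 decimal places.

3.65%

At 90% one-sided, z = 1.282.
VaR = z·σ = 1.282 × 2.846% = 3.649%.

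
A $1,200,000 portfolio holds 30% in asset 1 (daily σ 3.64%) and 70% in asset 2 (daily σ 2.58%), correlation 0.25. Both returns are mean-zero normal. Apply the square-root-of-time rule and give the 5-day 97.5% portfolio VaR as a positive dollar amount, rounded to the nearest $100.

σ_p = √(0.3²·3.64² + 0.7²·2.58² + 2·0.25·0.3·0.7·3.64·2.58) = 2.332%.
σ_{5d} = 2.332% × √5 = 5.215%.
z(97.5%) = 1.960.
VaR = 1.960 × 5.215% = 10.221%; on $1,200,000 that is $122,652.

$122,700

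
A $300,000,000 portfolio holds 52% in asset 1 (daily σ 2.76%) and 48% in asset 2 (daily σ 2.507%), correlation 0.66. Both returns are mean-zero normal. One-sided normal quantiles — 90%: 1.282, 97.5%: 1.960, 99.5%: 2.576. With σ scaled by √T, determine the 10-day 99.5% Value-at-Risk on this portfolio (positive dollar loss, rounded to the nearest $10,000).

σ_p = √(0.52²·2.76² + 0.48²·2.507² + 2·0.66·0.52·0.48·2.76·2.507) = 2.406%.
σ_{10d} = 2.406% × √10 = 7.608%.
VaR = 2.576 × 7.608% = 19.598%; on $300,000,000 that is $58,794,000.

$58,790,000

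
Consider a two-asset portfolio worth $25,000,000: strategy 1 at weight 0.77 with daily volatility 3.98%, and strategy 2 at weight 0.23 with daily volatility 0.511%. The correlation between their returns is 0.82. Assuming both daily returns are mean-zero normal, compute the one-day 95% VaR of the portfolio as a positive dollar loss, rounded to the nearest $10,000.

$1,300,000

σ_p² = 0.77²·3.98² + 0.23²·0.511² + 2·0.82·0.77·0.23·3.98·0.511 = 9.9963 (%²).
σ_p = √9.9963 = 3.162%.
At 95%, z = 1.645.
VaR = 1.645 × 3.162% = 5.201%; on $25,000,000 that is $1,300,250.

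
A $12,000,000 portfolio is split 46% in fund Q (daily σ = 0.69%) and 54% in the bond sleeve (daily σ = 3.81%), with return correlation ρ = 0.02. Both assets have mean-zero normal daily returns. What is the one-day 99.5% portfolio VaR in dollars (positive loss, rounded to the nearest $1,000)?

$645,000

σ_p² = 0.46²·0.69² + 0.54²·3.81² + 2·0.02·0.46·0.54·0.69·3.81 = 4.3598 (%²).
σ_p = √4.3598 = 2.088%.
At 99.5%, z = 2.576.
VaR = 2.576 × 2.088% = 5.379%; on $12,000,000 that is $645,480.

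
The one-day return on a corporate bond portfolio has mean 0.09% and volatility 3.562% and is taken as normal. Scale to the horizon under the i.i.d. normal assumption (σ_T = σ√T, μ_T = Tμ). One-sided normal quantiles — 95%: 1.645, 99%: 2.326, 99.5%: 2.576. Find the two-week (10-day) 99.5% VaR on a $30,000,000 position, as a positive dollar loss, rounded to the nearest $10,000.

σ_{10d} = 3.562% × √10 = 11.264%; μ_{10d} = 10 × 0.09% = 0.900%.
VaR = −(0.900%) + 2.576 × 11.264% = 28.116%.
On $30,000,000: 0.28116 × $30,000,000 = $8,434,800.

$8,430,000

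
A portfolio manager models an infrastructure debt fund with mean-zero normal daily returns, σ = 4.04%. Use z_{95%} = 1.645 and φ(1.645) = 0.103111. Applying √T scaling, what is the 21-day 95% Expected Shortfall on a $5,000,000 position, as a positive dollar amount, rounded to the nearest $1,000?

$1,909,000

σ_{21d} = 4.04% × √21 = 18.514%.
ES multiplier = φ(z)/(1−α) = 0.103111/0.05 = 2.062.
ES = 18.514% × 2.062 = 38.176%; on $5,000,000: $1,908,800.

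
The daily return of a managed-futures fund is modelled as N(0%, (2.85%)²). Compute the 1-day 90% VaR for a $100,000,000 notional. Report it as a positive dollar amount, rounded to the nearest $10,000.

$3,650,000

At 90% one-sided, z = 1.282.
VaR = z·σ = 1.282 × 2.85% = 3.654%.
On $100,000,000: 0.03654 × $100,000,000 = $3,654,000.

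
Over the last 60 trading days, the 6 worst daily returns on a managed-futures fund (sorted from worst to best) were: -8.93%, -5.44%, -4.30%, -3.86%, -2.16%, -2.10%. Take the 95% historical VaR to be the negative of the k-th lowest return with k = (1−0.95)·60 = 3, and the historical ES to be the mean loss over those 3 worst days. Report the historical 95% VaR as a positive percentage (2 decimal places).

4.30%

k = 3; the 3rd lowest return is -4.30%, so VaR = 4.30%.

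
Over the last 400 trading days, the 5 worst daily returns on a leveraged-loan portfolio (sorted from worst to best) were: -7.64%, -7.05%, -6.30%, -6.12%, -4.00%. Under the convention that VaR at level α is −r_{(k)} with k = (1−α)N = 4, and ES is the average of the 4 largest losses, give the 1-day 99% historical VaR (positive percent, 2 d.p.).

6.12%

k = 4; the 4th lowest return is -6.12%, so VaR = 6.12%.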